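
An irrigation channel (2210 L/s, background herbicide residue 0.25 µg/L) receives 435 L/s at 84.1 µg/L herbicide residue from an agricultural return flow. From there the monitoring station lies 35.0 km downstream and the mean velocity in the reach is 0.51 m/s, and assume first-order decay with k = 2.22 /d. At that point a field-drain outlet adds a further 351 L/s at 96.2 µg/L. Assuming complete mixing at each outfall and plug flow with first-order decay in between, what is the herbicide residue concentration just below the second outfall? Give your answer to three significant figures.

13.4 µg/L

After mixing, C = (2210·0.2500 + 435.0·84.10) / 2645 = 37140/2645 = 14.04 µg/L; combined flow 2645 L/s.
Travel time t = 35.0·1000 / 0.51 = 68630 s = 19.06 h.
Decay over the reach: 14.04·exp(−kt) = 14.04·0.1715 = 2.407 µg/L.
At the second outfall, C = (2645·2.407 + 351.0·96.20) / (2645 + 351.0) = 13.40 µg/L.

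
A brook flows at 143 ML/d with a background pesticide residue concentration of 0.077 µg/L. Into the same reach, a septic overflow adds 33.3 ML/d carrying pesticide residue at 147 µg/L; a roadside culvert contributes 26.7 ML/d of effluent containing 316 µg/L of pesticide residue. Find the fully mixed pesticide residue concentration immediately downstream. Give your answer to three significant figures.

65.7 µg/L

Flow-weighted average: C = (143.0·0.07700 + 33.30·147.0 + 26.70·316.0) / 203.0 = 13340/203.0 = 65.73 µg/L.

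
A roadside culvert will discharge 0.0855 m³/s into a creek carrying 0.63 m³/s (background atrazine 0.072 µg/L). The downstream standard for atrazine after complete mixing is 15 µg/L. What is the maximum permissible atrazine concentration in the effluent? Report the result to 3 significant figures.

At the limit, (Qr·Cr + Qe·Cₑ)/(Qr + Qe) = 15:
Cₑ = (0.7155·15 − 0.6300·0.07200) / 0.08550 = 125.0 µg/L.

125 µg/L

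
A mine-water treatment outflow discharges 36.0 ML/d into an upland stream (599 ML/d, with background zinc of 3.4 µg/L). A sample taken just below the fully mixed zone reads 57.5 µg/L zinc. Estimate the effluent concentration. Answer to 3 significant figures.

958 µg/L

Mass balance: 599.0·3.400 + 36.00·Cₑ = 635.0·57.50
→ Cₑ = (635.0·57.50 − 599.0·3.400) / 36.00 = 957.7 µg/L.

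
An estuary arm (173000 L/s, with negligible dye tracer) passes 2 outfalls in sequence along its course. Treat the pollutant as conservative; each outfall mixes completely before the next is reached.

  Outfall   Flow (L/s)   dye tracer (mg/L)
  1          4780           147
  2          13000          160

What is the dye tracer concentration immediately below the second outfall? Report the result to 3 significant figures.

After outfall 1: Q = 173000 + 4780 = 177800 L/s; C = (173000·0 + 4780·147.0)/177800 = 3.952 mg/L.
After outfall 2: Q = 177800 + 13000 = 190800 L/s; C = (177800·3.952 + 13000·160.0)/190800 = 14.59 mg/L.

14.6 mg/L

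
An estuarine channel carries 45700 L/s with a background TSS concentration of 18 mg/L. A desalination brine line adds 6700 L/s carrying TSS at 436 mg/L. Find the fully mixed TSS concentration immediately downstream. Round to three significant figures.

After mixing, C = (45700·18.00 + 6700·436.0) / 52400 = 3744000/52400 = 71.45 mg/L.

71.4 mg/L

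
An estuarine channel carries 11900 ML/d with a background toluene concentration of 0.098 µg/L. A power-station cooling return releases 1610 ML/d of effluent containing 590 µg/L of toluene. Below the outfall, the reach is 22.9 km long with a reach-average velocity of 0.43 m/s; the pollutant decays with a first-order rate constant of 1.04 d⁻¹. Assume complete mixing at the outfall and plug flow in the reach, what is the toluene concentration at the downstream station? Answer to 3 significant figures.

Mixed concentration C = ΣQC/ΣQ = (11900·0.09800 + 1610·590.0) / 13510 = 951100/13510 = 70.40 µg/L.
Travel time t = 22.9·1000 / 0.43 = 53260 s = 14.79 h.
First-order decay: C = 70.40·exp(−k·t) = 70.40·0.5267 = 37.08 µg/L.

37.1 µg/L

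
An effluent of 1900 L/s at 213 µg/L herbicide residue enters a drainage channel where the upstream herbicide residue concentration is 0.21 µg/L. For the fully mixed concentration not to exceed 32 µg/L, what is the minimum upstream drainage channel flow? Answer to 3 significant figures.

Set C_mix = 32: (Q·0.2100 + 1900·213.0) / (Q + 1900) = 32
→ Q = 1900·(213.0 − 32)/(32 − 0.2100) = 10820 L/s.

10800 L/s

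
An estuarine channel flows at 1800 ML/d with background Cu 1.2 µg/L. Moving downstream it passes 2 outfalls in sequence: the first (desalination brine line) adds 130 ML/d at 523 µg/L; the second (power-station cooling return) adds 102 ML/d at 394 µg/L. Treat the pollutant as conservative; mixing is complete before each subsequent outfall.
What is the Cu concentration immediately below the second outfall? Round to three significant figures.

54.3 µg/L

Below outfall 1: Q → 1930 ML/d, C = (1800·1.200 + 130.0·523.0)/1930 = 36.35 µg/L.
Below outfall 2: Q → 2032 ML/d, C = (1930·36.35 + 102.0·394.0)/2032 = 54.30 µg/L.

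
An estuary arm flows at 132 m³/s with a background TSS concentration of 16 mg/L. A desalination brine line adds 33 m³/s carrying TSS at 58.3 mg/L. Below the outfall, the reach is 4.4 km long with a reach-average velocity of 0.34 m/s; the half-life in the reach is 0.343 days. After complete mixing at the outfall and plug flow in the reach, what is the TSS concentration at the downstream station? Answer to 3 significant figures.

Conservation of mass: C = (132.0·16.00 + 33.00·58.30) / 165.0 = 4036/165.0 = 24.46 mg/L.
Travel time t = 4.4·1000 / 0.34 = 12940 s = 3.595 h.
Half-life 0.343 d → k = ln 2 / 0.343 = 2.021 d⁻¹.
Decay over the reach: 24.46·exp(−kt) = 24.46·0.7388 = 18.07 mg/L.

18.1 mg/L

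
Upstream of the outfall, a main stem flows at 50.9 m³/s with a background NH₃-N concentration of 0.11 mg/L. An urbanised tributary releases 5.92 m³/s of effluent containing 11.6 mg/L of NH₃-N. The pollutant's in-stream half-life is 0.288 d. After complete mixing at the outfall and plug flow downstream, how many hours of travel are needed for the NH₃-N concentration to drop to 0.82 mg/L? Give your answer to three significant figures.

Mixed concentration C = ΣQC/ΣQ = (50.90·0.1100 + 5.920·11.60) / 56.82 = 74.27/56.82 = 1.307 mg/L.
Half-life 0.288 d → k = ln 2 / 0.288 = 2.407 d⁻¹.
1.307·exp(−k·t) = 0.82 → t = ln(1.307/0.82)/k = 16740 s = 4.650 h.

4.65 h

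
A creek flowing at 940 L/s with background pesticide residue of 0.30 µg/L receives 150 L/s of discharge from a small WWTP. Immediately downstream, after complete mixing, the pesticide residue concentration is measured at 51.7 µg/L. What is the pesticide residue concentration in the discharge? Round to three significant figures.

374 µg/L

Mass balance: 940.0·0.3000 + 150.0·Cₑ = 1090·51.70
→ Cₑ = (1090·51.70 − 940.0·0.3000) / 150.0 = 373.8 µg/L.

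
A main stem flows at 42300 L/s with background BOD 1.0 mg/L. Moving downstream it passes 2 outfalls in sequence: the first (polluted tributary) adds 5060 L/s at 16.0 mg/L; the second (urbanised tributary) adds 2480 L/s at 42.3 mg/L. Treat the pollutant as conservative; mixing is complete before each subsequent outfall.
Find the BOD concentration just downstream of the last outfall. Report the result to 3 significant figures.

4.58 mg/L

Below outfall 1: Q → 47360 L/s, C = (42300·1.000 + 5060·16.00)/47360 = 2.603 mg/L.
Below outfall 2: Q → 49840 L/s, C = (47360·2.603 + 2480·42.30)/49840 = 4.578 mg/L.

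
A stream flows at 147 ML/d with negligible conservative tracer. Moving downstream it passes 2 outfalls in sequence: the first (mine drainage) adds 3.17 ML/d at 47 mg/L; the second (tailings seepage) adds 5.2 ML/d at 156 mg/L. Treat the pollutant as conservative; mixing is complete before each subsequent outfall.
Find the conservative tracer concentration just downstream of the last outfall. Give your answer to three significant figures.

6.18 mg/L

Outfall 1: combined Q = 150.2 ML/d; C = (147.0·0 + 3.170·47.00)/150.2 = 0.9921 mg/L.
Outfall 2: combined Q = 155.4 ML/d; C = (150.2·0.9921 + 5.200·156.0)/155.4 = 6.180 mg/L.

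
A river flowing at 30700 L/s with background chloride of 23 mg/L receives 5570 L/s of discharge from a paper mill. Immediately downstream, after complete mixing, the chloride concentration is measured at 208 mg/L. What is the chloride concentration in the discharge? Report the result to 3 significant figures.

1230 mg/L

Mass balance: 30700·23.00 + 5570·Cₑ = 36270·208.0
→ Cₑ = (36270·208.0 − 30700·23.00) / 5570 = 1228 mg/L.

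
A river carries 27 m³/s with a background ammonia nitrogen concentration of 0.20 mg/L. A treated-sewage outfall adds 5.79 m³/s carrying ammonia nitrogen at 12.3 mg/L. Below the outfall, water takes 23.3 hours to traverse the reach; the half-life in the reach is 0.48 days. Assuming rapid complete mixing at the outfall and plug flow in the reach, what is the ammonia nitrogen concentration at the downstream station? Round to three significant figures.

Flow-weighted average: C = (27.00·0.2000 + 5.790·12.30) / 32.79 = 76.62/32.79 = 2.337 mg/L.
Half-life 0.48 d → k = ln 2 / 0.48 = 1.444 d⁻¹.
After decay, C = 2.337 × e^(−kt) = 2.337 × 0.2461 = 0.5751 mg/L.

0.575 mg/L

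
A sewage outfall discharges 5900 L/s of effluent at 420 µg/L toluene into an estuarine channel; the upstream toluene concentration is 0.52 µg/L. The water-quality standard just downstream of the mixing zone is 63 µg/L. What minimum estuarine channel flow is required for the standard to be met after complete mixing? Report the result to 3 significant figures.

33700 L/s

Set C_mix = 63: (Q·0.5200 + 5900·420.0) / (Q + 5900) = 63
→ Q = 5900·(420.0 − 63)/(63 − 0.5200) = 33710 L/s.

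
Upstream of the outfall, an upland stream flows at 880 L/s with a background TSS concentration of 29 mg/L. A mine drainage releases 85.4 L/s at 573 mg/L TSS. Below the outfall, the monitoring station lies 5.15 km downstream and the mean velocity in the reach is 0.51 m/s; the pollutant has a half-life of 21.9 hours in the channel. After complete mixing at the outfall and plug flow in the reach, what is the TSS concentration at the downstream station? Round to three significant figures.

After mixing, C = (880.0·29.00 + 85.40·573.0) / 965.4 = 74450/965.4 = 77.12 mg/L.
Travel time t = 5.15·1000 / 0.51 = 10100 s = 2.805 h.
Half-life 21.9 h → k = ln 2 / 21.9 = 0.03165 h⁻¹ = 0.7596 d⁻¹.
Decay over the reach: 77.12·exp(−kt) = 77.12·0.9150 = 70.57 mg/L.

70.6 mg/L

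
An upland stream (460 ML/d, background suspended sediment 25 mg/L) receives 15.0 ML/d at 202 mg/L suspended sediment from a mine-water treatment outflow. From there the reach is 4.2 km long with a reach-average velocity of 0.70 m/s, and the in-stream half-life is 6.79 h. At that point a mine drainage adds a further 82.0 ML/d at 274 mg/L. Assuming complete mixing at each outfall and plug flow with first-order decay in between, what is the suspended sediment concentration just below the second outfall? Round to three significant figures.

Mass balance: C = (460.0·25.00 + 15.00·202.0) / 475.0 = 14530/475.0 = 30.59 mg/L; combined flow 475.0 ML/d.
Travel time t = 4.2·1000 / 0.70 = 6000 s = 1.667 h.
Half-life 6.79 h → k = ln 2 / 6.79 = 0.1021 h⁻¹ = 2.450 d⁻¹.
Decay over the reach: 30.59·exp(−kt) = 30.59·0.8435 = 25.80 mg/L.
Second outfall: C = (475.0·25.80 + 82.00·274.0)/557.0 = 62.34 mg/L.

62.3 mg/L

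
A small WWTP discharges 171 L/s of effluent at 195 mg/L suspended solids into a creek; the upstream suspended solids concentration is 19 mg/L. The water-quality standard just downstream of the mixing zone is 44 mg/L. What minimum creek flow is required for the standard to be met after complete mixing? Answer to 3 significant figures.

1030 L/s

Set C_mix = 44: (Q·19.00 + 171.0·195.0) / (Q + 171.0) = 44
→ Q = 171.0·(195.0 − 44)/(44 − 19.00) = 1033 L/s.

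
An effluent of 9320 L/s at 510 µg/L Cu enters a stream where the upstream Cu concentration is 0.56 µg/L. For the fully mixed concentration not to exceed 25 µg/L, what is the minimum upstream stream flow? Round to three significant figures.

185000 L/s

Set C_mix = 25: (Q·0.5600 + 9320·510.0) / (Q + 9320) = 25
→ Q = 9320·(510.0 − 25)/(25 − 0.5600) = 185000 L/s.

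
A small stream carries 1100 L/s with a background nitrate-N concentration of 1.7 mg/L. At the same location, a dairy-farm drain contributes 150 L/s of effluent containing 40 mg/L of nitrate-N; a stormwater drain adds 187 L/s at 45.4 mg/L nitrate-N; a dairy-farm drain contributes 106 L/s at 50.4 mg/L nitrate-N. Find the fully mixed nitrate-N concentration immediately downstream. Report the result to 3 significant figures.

Flow-weighted average: C = (1100·1.700 + 150.0·40.00 + 187.0·45.40 + 106.0·50.40) / 1543 = 21700/1543 = 14.06 mg/L.

14.1 mg/L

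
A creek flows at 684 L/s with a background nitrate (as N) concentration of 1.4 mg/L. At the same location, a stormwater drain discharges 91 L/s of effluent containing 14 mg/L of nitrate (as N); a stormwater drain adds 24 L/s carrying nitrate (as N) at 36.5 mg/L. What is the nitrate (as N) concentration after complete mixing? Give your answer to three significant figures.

Mixed concentration C = ΣQC/ΣQ = (684.0·1.400 + 91.00·14.00 + 24.00·36.50) / 799.0 = 3108/799.0 = 3.889 mg/L.

3.89 mg/L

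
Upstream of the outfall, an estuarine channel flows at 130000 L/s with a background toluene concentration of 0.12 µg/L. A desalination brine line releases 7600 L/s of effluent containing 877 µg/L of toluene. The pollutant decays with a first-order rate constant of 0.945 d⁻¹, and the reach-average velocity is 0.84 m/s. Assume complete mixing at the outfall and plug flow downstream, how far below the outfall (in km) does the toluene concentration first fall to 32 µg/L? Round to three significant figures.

Mass balance: C = (130000·0.1200 + 7600·877.0) / 137600 = 6681000/137600 = 48.55 µg/L.
Set 48.55·exp(−k·t) = 32 → t = ln(48.55/32)/k = 38120 s = 10.59 h.
Distance = v·t = 0.84·38120 = 32020 m = 32.02 km.

32.0 km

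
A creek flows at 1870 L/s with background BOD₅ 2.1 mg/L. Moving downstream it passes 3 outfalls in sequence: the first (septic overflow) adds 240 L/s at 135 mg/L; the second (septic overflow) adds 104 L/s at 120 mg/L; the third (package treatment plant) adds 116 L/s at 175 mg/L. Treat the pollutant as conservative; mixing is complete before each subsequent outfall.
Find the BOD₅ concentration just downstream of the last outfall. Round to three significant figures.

Below outfall 1: Q → 2110 L/s, C = (1870·2.100 + 240.0·135.0)/2110 = 17.22 mg/L.
Below outfall 2: Q → 2214 L/s, C = (2110·17.22 + 104.0·120.0)/2214 = 22.04 mg/L.
Below outfall 3: Q → 2330 L/s, C = (2214·22.04 + 116.0·175.0)/2330 = 29.66 mg/L.

29.7 mg/L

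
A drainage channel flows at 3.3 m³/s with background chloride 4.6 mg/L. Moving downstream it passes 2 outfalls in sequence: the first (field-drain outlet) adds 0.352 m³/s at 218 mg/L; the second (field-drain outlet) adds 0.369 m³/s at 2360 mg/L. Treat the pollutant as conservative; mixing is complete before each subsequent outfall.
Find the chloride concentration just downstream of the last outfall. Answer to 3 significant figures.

Below outfall 1: Q → 3.652 m³/s, C = (3.300·4.600 + 0.3520·218.0)/3.652 = 25.17 mg/L.
Below outfall 2: Q → 4.021 m³/s, C = (3.652·25.17 + 0.3690·2360)/4.021 = 239.4 mg/L.

239 mg/L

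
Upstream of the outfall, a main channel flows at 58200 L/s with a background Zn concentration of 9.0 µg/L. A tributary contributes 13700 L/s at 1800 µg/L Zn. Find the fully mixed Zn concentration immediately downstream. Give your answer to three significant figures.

Mixed concentration C = ΣQC/ΣQ = (58200·9.000 + 13700·1800) / 71900 = 25180000/71900 = 350.3 µg/L.

350 µg/L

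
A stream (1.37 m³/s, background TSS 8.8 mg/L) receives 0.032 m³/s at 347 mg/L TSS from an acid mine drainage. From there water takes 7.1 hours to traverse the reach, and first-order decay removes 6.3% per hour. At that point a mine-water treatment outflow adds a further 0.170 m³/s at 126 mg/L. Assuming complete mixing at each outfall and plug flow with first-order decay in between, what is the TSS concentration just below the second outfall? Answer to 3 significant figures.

Conservation of mass: C = (1.370·8.800 + 0.03200·347.0) / 1.402 = 23.16/1.402 = 16.52 mg/L; combined flow 1.402 m³/s.
6.3%/h lost → k = −ln(1 − 0.063) = 0.06507 h⁻¹.
After decay, C = 16.52 × e^(−kt) = 16.52 × 0.6300 = 10.41 mg/L.
At the second outfall, C = (1.402·10.41 + 0.1700·126.0) / (1.402 + 0.1700) = 22.91 mg/L.

22.9 mg/L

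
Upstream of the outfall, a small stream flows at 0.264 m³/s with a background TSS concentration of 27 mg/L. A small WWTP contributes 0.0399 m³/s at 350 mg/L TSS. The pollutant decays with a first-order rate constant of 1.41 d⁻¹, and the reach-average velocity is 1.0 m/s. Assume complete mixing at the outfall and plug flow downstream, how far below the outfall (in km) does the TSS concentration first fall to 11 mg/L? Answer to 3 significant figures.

Mixed concentration C = ΣQC/ΣQ = (0.2640·27.00 + 0.03990·350.0) / 0.3039 = 21.09/0.3039 = 69.41 mg/L.
Set 69.41·exp(−k·t) = 11 → t = ln(69.41/11)/k = 112900 s = 31.35 h.
Distance = v·t = 1.0·112900 = 112900 m = 112.9 km.

113 km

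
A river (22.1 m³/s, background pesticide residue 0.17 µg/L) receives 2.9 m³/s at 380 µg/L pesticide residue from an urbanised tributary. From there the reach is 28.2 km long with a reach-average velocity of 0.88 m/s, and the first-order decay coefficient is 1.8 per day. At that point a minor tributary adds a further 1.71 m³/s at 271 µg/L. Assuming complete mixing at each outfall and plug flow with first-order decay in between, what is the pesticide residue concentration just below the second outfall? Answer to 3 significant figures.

After mixing, C = (22.10·0.1700 + 2.900·380.0) / 25.00 = 1106/25.00 = 44.23 µg/L; combined flow 25.00 m³/s.
Travel time t = 28.2·1000 / 0.88 = 32050 s = 8.902 h.
Applying C = C₀e^(−kt): 44.23 × 0.5129 = 22.69 µg/L.
At the second outfall, C = (25.00·22.69 + 1.710·271.0) / (25.00 + 1.710) = 38.58 µg/L.

38.6 µg/L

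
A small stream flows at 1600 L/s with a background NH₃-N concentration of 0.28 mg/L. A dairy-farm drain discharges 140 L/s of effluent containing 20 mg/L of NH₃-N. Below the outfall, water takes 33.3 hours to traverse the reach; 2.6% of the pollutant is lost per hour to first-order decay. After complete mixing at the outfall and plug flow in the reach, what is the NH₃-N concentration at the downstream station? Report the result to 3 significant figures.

Mass balance: C = (1600·0.2800 + 140.0·20.00) / 1740 = 3248/1740 = 1.867 mg/L.
2.6%/h lost → k = −ln(1 − 0.026) = 0.02634 h⁻¹.
After decay, C = 1.867 × e^(−kt) = 1.867 × 0.4159 = 0.7764 mg/L.

0.776 mg/L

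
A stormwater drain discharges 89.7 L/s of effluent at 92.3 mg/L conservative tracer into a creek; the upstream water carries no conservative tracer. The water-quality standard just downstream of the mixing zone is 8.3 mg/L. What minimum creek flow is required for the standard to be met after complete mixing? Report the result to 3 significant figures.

Set C_mix = 8.3: (Q·0 + 89.70·92.30) / (Q + 89.70) = 8.3
→ Q = 89.70·(92.30 − 8.3)/(8.3 − 0) = 907.8 L/s.

908 L/s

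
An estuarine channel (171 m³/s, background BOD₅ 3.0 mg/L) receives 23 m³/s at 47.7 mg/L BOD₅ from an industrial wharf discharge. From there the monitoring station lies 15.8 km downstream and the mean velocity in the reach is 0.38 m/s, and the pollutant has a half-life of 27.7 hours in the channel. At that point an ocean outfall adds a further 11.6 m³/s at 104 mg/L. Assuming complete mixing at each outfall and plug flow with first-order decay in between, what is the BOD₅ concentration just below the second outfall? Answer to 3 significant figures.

11.7 mg/L

Mixed concentration C = ΣQC/ΣQ = (171.0·3.000 + 23.00·47.70) / 194.0 = 1610/194.0 = 8.299 mg/L; combined flow 194.0 m³/s.
Travel time t = 15.8·1000 / 0.38 = 41580 s = 11.55 h.
Half-life 27.7 h → k = ln 2 / 27.7 = 0.02502 h⁻¹ = 0.6006 d⁻¹.
After decay, C = 8.299 × e^(−kt) = 8.299 × 0.7490 = 6.216 mg/L.
Second outfall: C = (194.0·6.216 + 11.60·104.0)/205.6 = 11.73 mg/L.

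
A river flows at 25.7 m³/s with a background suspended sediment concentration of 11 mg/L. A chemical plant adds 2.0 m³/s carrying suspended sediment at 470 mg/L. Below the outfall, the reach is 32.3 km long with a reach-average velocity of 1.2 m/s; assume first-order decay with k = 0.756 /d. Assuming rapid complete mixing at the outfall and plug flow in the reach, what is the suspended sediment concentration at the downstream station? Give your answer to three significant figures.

34.9 mg/L

Flow-weighted average: C = (25.70·11.00 + 2.000·470.0) / 27.70 = 1223/27.70 = 44.14 mg/L.
Travel time t = 32.3·1000 / 1.2 = 26920 s = 7.477 h.
First-order decay: C = 44.14·exp(−k·t) = 44.14·0.7902 = 34.88 mg/L.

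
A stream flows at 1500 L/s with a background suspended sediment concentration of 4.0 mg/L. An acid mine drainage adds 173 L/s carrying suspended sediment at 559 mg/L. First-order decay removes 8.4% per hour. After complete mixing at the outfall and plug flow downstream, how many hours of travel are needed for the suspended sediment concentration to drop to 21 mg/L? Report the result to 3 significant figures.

12.2 h

Flow-weighted average: C = (1500·4.000 + 173.0·559.0) / 1673 = 102700/1673 = 61.39 mg/L.
8.4%/h lost → k = −ln(1 − 0.084) = 0.08774 h⁻¹.
61.39·exp(−k·t) = 21 → t = ln(61.39/21)/k = 44020 s = 12.23 h.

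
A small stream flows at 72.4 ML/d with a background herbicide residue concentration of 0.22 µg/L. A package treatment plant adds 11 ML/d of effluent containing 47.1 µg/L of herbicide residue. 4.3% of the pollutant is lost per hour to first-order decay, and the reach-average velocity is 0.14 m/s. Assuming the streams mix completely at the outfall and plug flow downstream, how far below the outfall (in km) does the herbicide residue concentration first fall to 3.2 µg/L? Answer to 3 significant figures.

7.95 km

Flow-weighted average: C = (72.40·0.2200 + 11.00·47.10) / 83.40 = 534.0/83.40 = 6.403 µg/L.
4.3%/h lost → k = −ln(1 − 0.043) = 0.04395 h⁻¹.
Set 6.403·exp(−k·t) = 3.2 → t = ln(6.403/3.2)/k = 56820 s = 15.78 h.
Distance = v·t = 0.14·56820 = 7954 m = 7.954 km.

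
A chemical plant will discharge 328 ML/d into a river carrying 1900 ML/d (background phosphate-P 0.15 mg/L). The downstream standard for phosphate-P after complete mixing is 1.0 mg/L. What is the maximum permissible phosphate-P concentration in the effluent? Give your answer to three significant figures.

At the limit, (Qr·Cr + Qe·Cₑ)/(Qr + Qe) = 1.0:
Cₑ = (2228·1.0 − 1900·0.1500) / 328.0 = 5.924 mg/L.

5.92 mg/L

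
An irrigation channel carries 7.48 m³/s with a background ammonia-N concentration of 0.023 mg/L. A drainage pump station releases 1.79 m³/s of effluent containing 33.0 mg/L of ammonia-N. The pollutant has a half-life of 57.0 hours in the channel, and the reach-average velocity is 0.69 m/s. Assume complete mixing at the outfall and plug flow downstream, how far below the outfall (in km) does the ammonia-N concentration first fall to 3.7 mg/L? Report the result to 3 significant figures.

Flow-weighted average: C = (7.480·0.02300 + 1.790·33.00) / 9.270 = 59.24/9.270 = 6.391 mg/L.
Half-life 57.0 h → k = ln 2 / 57.0 = 0.01216 h⁻¹ = 0.2919 d⁻¹.
Set 6.391·exp(−k·t) = 3.7 → t = ln(6.391/3.7)/k = 161800 s = 44.94 h.
Distance = v·t = 0.69·161800 = 111600 m = 111.6 km.

112 km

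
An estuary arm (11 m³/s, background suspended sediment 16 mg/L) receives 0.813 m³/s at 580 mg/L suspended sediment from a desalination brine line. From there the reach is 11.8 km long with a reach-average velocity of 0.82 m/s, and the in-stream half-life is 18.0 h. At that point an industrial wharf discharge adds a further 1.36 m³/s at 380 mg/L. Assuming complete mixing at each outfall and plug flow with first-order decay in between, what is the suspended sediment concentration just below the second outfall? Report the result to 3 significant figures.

Flow-weighted average: C = (11.00·16.00 + 0.8130·580.0) / 11.81 = 647.5/11.81 = 54.82 mg/L; combined flow 11.81 m³/s.
Travel time t = 11.8·1000 / 0.82 = 14390 s = 3.997 h.
Half-life 18.0 h → k = ln 2 / 18.0 = 0.03851 h⁻¹ = 0.9242 d⁻¹.
After decay, C = 54.82 × e^(−kt) = 54.82 × 0.8573 = 47.00 mg/L.
At the second outfall, C = (11.81·47.00 + 1.360·380.0) / (11.81 + 1.360) = 81.38 mg/L.

81.4 mg/L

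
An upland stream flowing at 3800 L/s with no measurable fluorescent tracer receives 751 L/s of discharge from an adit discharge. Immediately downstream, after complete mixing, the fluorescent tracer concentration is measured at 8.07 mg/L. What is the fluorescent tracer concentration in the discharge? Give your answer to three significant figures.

Mass balance: 3800·0 + 751.0·Cₑ = 4551·8.070
→ Cₑ = (4551·8.070 − 3800·0) / 751.0 = 48.90 mg/L.

48.9 mg/L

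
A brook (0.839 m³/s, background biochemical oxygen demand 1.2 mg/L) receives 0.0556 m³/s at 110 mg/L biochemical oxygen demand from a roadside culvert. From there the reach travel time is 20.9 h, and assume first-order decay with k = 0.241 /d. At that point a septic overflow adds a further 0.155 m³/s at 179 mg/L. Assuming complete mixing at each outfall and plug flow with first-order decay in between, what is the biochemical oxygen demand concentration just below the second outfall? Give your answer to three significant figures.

31.9 mg/L

After mixing, C = (0.8390·1.200 + 0.05560·110.0) / 0.8946 = 7.123/0.8946 = 7.962 mg/L; combined flow 0.8946 m³/s.
After decay, C = 7.962 × e^(−kt) = 7.962 × 0.8107 = 6.455 mg/L.
Second outfall: C = (0.8946·6.455 + 0.1550·179.0)/1.050 = 31.94 mg/L.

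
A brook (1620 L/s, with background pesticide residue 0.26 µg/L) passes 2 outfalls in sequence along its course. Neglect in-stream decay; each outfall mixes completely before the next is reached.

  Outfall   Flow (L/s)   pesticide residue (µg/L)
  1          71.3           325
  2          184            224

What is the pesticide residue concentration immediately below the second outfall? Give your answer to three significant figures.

Outfall 1: combined Q = 1691 L/s; C = (1620·0.2600 + 71.30·325.0)/1691 = 13.95 µg/L.
Outfall 2: combined Q = 1875 L/s; C = (1691·13.95 + 184.0·224.0)/1875 = 34.56 µg/L.

34.6 µg/L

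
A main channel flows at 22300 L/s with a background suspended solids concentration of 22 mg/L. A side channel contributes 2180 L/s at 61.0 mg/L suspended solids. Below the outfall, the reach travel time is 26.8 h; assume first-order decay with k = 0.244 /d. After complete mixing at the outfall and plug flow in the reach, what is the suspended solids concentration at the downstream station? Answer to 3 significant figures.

19.4 mg/L

Conservation of mass: C = (22300·22.00 + 2180·61.00) / 24480 = 623600/24480 = 25.47 mg/L.
After decay, C = 25.47 × e^(−kt) = 25.47 × 0.7615 = 19.40 mg/L.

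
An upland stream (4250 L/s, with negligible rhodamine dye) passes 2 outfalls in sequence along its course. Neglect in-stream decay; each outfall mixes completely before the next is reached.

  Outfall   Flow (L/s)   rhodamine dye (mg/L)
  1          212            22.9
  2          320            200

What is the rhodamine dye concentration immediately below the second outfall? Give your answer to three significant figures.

Below outfall 1: Q → 4462 L/s, C = (4250·0 + 212.0·22.90)/4462 = 1.088 mg/L.
Below outfall 2: Q → 4782 L/s, C = (4462·1.088 + 320.0·200.0)/4782 = 14.40 mg/L.

14.4 mg/L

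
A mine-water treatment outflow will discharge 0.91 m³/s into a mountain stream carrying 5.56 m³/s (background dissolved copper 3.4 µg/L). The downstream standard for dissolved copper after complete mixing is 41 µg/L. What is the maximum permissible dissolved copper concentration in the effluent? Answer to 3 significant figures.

271 µg/L

At the limit, (Qr·Cr + Qe·Cₑ)/(Qr + Qe) = 41:
Cₑ = (6.470·41 − 5.560·3.400) / 0.9100 = 270.7 µg/L.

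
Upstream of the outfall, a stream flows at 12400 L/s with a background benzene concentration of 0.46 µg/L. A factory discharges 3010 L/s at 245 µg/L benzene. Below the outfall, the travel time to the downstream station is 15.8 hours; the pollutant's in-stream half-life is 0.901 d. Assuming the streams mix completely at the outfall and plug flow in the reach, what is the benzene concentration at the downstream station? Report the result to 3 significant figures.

Conservation of mass: C = (12400·0.4600 + 3010·245.0) / 15410 = 743200/15410 = 48.23 µg/L.
Half-life 0.901 d → k = ln 2 / 0.901 = 0.7693 d⁻¹.
After decay, C = 48.23 × e^(−kt) = 48.23 × 0.6026 = 29.06 µg/L.

29.1 µg/L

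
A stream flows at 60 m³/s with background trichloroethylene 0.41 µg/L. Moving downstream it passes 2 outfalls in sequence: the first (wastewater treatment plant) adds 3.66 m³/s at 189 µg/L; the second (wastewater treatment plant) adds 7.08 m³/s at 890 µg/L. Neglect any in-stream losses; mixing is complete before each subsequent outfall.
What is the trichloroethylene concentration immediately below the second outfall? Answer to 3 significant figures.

99.2 µg/L

After outfall 1: Q = 60.00 + 3.660 = 63.66 m³/s; C = (60.00·0.4100 + 3.660·189.0)/63.66 = 11.25 µg/L.
After outfall 2: Q = 63.66 + 7.080 = 70.74 m³/s; C = (63.66·11.25 + 7.080·890.0)/70.74 = 99.20 µg/L.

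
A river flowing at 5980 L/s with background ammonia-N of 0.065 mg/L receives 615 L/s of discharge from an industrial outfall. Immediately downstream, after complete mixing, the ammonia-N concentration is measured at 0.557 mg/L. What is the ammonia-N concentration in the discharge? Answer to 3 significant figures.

Mass balance: 5980·0.06500 + 615.0·Cₑ = 6595·0.5570
→ Cₑ = (6595·0.5570 − 5980·0.06500) / 615.0 = 5.341 mg/L.

5.34 mg/L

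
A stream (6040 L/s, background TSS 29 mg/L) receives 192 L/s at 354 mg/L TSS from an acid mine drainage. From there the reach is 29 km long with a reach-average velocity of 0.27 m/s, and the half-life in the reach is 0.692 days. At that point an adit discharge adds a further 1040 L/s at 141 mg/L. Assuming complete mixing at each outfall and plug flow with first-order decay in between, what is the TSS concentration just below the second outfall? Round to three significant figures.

29.8 mg/L

Mass balance: C = (6040·29.00 + 192.0·354.0) / 6232 = 243100/6232 = 39.01 mg/L; combined flow 6232 L/s.
Travel time t = 29·1000 / 0.27 = 107400 s = 29.84 h.
Half-life 0.692 d → k = ln 2 / 0.692 = 1.002 d⁻¹.
Applying C = C₀e^(−kt): 39.01 × 0.2879 = 11.23 mg/L.
Second outfall: C = (6232·11.23 + 1040·141.0)/7272 = 29.79 mg/L.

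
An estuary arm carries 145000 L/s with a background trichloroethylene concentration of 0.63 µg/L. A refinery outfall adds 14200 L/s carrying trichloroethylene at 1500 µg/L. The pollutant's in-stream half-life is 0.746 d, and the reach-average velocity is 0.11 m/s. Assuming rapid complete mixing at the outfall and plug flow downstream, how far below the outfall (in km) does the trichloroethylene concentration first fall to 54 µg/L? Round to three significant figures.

Conservation of mass: C = (145000·0.6300 + 14200·1500) / 159200 = 21390000/159200 = 134.4 µg/L.
Half-life 0.746 d → k = ln 2 / 0.746 = 0.9292 d⁻¹.
Set 134.4·exp(−k·t) = 54 → t = ln(134.4/54)/k = 84770 s = 23.55 h.
Distance = v·t = 0.11·84770 = 9324 m = 9.324 km.

9.32 km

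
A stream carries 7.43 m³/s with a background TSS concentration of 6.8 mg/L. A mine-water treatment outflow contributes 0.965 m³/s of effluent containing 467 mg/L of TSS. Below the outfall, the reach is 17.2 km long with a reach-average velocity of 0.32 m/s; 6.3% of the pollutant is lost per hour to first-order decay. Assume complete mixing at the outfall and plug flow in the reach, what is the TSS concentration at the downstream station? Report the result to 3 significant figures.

22.6 mg/L

Mixed concentration C = ΣQC/ΣQ = (7.430·6.800 + 0.9650·467.0) / 8.395 = 501.2/8.395 = 59.70 mg/L.
Travel time t = 17.2·1000 / 0.32 = 53750 s = 14.93 h.
6.3%/h lost → k = −ln(1 − 0.063) = 0.06507 h⁻¹.
Decay over the reach: 59.70·exp(−kt) = 59.70·0.3785 = 22.60 mg/L.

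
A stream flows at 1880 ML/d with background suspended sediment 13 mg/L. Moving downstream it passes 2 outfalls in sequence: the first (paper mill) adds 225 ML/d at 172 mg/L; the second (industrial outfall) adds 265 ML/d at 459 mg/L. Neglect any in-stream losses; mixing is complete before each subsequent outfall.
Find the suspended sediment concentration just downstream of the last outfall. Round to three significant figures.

Outfall 1: combined Q = 2105 ML/d; C = (1880·13.00 + 225.0·172.0)/2105 = 30.00 mg/L.
Outfall 2: combined Q = 2370 ML/d; C = (2105·30.00 + 265.0·459.0)/2370 = 77.96 mg/L.

78.0 mg/L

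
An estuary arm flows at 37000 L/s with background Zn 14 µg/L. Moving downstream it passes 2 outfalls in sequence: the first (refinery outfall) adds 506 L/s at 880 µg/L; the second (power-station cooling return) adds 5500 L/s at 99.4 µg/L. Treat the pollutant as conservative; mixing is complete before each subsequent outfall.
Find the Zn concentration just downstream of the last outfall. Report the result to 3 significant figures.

35.1 µg/L

After outfall 1: Q = 37000 + 506.0 = 37510 L/s; C = (37000·14.00 + 506.0·880.0)/37510 = 25.68 µg/L.
After outfall 2: Q = 37510 + 5500 = 43010 L/s; C = (37510·25.68 + 5500·99.40)/43010 = 35.11 µg/L.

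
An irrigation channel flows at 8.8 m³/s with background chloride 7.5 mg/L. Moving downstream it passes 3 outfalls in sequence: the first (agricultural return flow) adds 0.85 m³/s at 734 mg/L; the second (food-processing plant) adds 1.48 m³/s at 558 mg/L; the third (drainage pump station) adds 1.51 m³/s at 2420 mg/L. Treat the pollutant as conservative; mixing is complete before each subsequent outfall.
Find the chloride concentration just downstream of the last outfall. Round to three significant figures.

409 mg/L

Below outfall 1: Q → 9.650 m³/s, C = (8.800·7.500 + 0.8500·734.0)/9.650 = 71.49 mg/L.
Below outfall 2: Q → 11.13 m³/s, C = (9.650·71.49 + 1.480·558.0)/11.13 = 136.2 mg/L.
Below outfall 3: Q → 12.64 m³/s, C = (11.13·136.2 + 1.510·2420)/12.64 = 409.0 mg/L.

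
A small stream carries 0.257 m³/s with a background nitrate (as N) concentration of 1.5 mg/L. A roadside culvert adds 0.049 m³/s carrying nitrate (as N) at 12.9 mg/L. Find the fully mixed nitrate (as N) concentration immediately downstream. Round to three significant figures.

Flow-weighted average: C = (0.2570·1.500 + 0.04900·12.90) / 0.3060 = 1.018/0.3060 = 3.325 mg/L.

3.33 mg/L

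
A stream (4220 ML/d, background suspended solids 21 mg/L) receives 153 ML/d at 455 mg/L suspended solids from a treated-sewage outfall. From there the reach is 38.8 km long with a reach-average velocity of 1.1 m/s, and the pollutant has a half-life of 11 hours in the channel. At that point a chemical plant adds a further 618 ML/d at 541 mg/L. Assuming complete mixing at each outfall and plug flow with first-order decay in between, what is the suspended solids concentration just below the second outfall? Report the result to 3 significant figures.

84.1 mg/L

Mass balance: C = (4220·21.00 + 153.0·455.0) / 4373 = 158200/4373 = 36.18 mg/L; combined flow 4373 ML/d.
Travel time t = 38.8·1000 / 1.1 = 35270 s = 9.798 h.
Half-life 11 h → k = ln 2 / 11 = 0.06301 h⁻¹ = 1.512 d⁻¹.
Applying C = C₀e^(−kt): 36.18 × 0.5393 = 19.52 mg/L.
At the second outfall, C = (4373·19.52 + 618.0·541.0) / (4373 + 618.0) = 84.09 mg/L.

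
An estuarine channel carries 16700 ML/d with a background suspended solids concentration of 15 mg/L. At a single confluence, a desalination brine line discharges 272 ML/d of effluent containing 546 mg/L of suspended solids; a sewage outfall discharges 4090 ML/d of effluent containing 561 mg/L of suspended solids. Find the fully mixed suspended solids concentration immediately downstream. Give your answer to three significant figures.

128 mg/L

Mixed concentration C = ΣQC/ΣQ = (16700·15.00 + 272.0·546.0 + 4090·561.0) / 21060 = 2694000/21060 = 127.9 mg/L.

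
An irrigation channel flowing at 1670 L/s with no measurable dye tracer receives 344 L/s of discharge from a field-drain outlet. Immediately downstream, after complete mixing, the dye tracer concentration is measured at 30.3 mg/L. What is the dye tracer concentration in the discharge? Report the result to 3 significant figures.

177 mg/L

Mass balance: 1670·0 + 344.0·Cₑ = 2014·30.30
→ Cₑ = (2014·30.30 − 1670·0) / 344.0 = 177.4 mg/L.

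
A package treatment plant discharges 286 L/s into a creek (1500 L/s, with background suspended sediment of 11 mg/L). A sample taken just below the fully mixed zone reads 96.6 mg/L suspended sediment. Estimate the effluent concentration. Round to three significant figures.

Mass balance: 1500·11.00 + 286.0·Cₑ = 1786·96.60
→ Cₑ = (1786·96.60 − 1500·11.00) / 286.0 = 545.6 mg/L.

546 mg/L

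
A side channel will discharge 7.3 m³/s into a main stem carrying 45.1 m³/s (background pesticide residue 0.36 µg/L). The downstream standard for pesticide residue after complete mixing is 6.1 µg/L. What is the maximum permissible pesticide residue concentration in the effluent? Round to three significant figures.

At the limit, (Qr·Cr + Qe·Cₑ)/(Qr + Qe) = 6.1:
Cₑ = (52.40·6.1 − 45.10·0.3600) / 7.300 = 41.56 µg/L.

41.6 µg/L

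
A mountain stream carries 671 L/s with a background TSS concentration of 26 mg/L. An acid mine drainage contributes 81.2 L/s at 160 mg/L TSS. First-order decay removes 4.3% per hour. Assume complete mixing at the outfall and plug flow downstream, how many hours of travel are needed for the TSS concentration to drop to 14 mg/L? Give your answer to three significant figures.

Flow-weighted average: C = (671.0·26.00 + 81.20·160.0) / 752.2 = 30440/752.2 = 40.47 mg/L.
4.3%/h lost → k = −ln(1 − 0.043) = 0.04395 h⁻¹.
40.47·exp(−k·t) = 14 → t = ln(40.47/14)/k = 86940 s = 24.15 h.

24.1 h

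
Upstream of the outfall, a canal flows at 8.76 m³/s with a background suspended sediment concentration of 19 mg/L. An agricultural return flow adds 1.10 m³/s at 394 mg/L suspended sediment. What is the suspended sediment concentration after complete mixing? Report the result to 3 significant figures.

After mixing, C = (8.760·19.00 + 1.100·394.0) / 9.860 = 599.8/9.860 = 60.84 mg/L.

60.8 mg/L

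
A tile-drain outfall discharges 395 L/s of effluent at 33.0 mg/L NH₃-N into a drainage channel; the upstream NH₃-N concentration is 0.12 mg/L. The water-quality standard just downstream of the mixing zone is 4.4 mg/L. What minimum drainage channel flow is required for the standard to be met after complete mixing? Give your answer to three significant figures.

Set C_mix = 4.4: (Q·0.1200 + 395.0·33.00) / (Q + 395.0) = 4.4
→ Q = 395.0·(33.00 − 4.4)/(4.4 − 0.1200) = 2639 L/s.

2640 L/s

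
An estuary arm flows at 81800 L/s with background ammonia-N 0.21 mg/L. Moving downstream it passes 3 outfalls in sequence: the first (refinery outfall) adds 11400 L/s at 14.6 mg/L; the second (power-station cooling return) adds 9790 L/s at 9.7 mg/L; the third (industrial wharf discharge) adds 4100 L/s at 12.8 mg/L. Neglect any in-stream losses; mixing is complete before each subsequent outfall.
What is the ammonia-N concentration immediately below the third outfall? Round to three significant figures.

3.09 mg/L

Below outfall 1: Q → 93200 L/s, C = (81800·0.2100 + 11400·14.60)/93200 = 1.970 mg/L.
Below outfall 2: Q → 103000 L/s, C = (93200·1.970 + 9790·9.700)/103000 = 2.705 mg/L.
Below outfall 3: Q → 107100 L/s, C = (103000·2.705 + 4100·12.80)/107100 = 3.091 mg/L.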